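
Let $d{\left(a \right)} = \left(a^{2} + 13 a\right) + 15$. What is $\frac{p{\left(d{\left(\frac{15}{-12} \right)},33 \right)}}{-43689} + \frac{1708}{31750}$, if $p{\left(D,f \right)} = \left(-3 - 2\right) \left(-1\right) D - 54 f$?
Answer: $\frac{1049197621}{11097006000} \approx 0.094548$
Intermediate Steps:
$d{\left(a \right)} = 15 + a^{2} + 13 a$
$p{\left(D,f \right)} = - 54 f + 5 D$ ($p{\left(D,f \right)} = \left(-5\right) \left(-1\right) D - 54 f = 5 D - 54 f = - 54 f + 5 D$)
$\frac{p{\left(d{\left(\frac{15}{-12} \right)},33 \right)}}{-43689} + \frac{1708}{31750} = \frac{\left(-54\right) 33 + 5 \left(15 + \left(\frac{15}{-12}\right)^{2} + 13 \frac{15}{-12}\right)}{-43689} + \frac{1708}{31750} = \left(-1782 + 5 \left(15 + \left(15 \left(- \frac{1}{12}\right)\right)^{2} + 13 \cdot 15 \left(- \frac{1}{12}\right)\right)\right) \left(- \frac{1}{43689}\right) + 1708 \cdot \frac{1}{31750} = \left(-1782 + 5 \left(15 + \left(- \frac{5}{4}\right)^{2} + 13 \left(- \frac{5}{4}\right)\right)\right) \left(- \frac{1}{43689}\right) + \frac{854}{15875} = \left(-1782 + 5 \left(15 + \frac{25}{16} - \frac{65}{4}\right)\right) \left(- \frac{1}{43689}\right) + \frac{854}{15875} = \left(-1782 + 5 \cdot \frac{5}{16}\right) \left(- \frac{1}{43689}\right) + \frac{854}{15875} = \left(-1782 + \frac{25}{16}\right) \left(- \frac{1}{43689}\right) + \frac{854}{15875} = \left(- \frac{28487}{16}\right) \left(- \frac{1}{43689}\right) + \frac{854}{15875} = \frac{28487}{699024} + \frac{854}{15875} = \frac{1049197621}{11097006000}$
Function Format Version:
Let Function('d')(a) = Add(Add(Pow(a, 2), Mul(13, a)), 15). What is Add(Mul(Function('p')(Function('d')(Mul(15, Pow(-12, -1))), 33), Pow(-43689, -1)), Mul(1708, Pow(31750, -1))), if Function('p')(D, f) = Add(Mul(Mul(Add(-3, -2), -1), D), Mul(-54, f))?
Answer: Rational(1049197621, 11097006000) ≈ 0.094548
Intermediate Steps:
Function('d')(a) = Add(15, Pow(a, 2), Mul(13, a))
Function('p')(D, f) = Add(Mul(-54, f), Mul(5, D)) (Function('p')(D, f) = Add(Mul(Mul(-5, -1), D), Mul(-54, f)) = Add(Mul(5, D), Mul(-54, f)) = Add(Mul(-54, f), Mul(5, D)))
Add(Mul(Function('p')(Function('d')(Mul(15, Pow(-12, -1))), 33), Pow(-43689, -1)), Mul(1708, Pow(31750, -1))) = Add(Mul(Add(Mul(-54, 33), Mul(5, Add(15, Pow(Mul(15, Pow(-12, -1)), 2), Mul(13, Mul(15, Pow(-12, -1)))))), Pow(-43689, -1)), Mul(1708, Pow(31750, -1))) = Add(Mul(Add(-1782, Mul(5, Add(15, Pow(Mul(15, Rational(-1, 12)), 2), Mul(13, Mul(15, Rational(-1, 12)))))), Rational(-1, 43689)), Mul(1708, Rational(1, 31750))) = Add(Mul(Add(-1782, Mul(5, Add(15, Pow(Rational(-5, 4), 2), Mul(13, Rational(-5, 4))))), Rational(-1, 43689)), Rational(854, 15875)) = Add(Mul(Add(-1782, Mul(5, Add(15, Rational(25, 16), Rational(-65, 4)))), Rational(-1, 43689)), Rational(854, 15875)) = Add(Mul(Add(-1782, Mul(5, Rational(5, 16))), Rational(-1, 43689)), Rational(854, 15875)) = Add(Mul(Add(-1782, Rational(25, 16)), Rational(-1, 43689)), Rational(854, 15875)) = Add(Mul(Rational(-28487, 16), Rational(-1, 43689)), Rational(854, 15875)) = Add(Rational(28487, 699024), Rational(854, 15875)) = Rational(1049197621, 11097006000)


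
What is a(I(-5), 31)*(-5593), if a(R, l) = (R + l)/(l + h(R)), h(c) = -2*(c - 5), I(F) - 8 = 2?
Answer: -32759/3 ≈ -10920.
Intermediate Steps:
I(F) = 10 (I(F) = 8 + 2 = 10)
h(c) = 10 - 2*c (h(c) = -2*(-5 + c) = 10 - 2*c)
a(R, l) = (R + l)/(10 + l - 2*R) (a(R, l) = (R + l)/(l + (10 - 2*R)) = (R + l)/(10 + l - 2*R))
a(I(-5), 31)*(-5593) = ((10 + 31)/(10 + 31 - 2*10))*(-5593) = (41/(10 + 31 - 20))*(-5593) = (41/21)*(-5593) = -32759/3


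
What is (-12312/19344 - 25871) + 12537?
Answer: -10747717/806 ≈ -13335.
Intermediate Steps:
(-12312/19344 - 25871) + 12537 = (-12312*1/19344 - 25871) + 12537 = (-513/806 - 25871) + 12537 = -20852539/806 + 12537 = -10747717/806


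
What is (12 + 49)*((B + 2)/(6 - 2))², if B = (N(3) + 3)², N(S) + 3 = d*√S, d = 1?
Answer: 1525/16 ≈ 95.313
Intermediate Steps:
N(S) = -3 + √S (N(S) = -3 + 1*√S = -3 + √S)
B = 3 (B = ((-3 + √3) + 3)² = (√3)² = 3)
(12 + 49)*((B + 2)/(6 - 2))² = (12 + 49)*((3 + 2)/(6 - 2))² = 61*(5/4)² = 61*(25/16) = 1525/16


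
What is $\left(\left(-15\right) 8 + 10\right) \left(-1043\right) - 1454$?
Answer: $113276$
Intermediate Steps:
$\left(\left(-15\right) 8 + 10\right) \left(-1043\right) - 1454 = \left(-120 + 10\right) \left(-1043\right) - 1454 = \left(-110\right) \left(-1043\right) - 1454 = 114730 - 1454 = 113276$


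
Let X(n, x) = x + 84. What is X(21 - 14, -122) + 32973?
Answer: 32935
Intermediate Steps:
X(n, x) = 84 + x
X(21 - 14, -122) + 32973 = (84 - 122) + 32973 = -38 + 32973 = 32935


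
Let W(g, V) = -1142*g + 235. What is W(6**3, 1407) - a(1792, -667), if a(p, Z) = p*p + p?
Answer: -3459493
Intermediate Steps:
a(p, Z) = p + p**2 (a(p, Z) = p**2 + p = p + p**2)
W(g, V) = 235 - 1142*g
W(6**3, 1407) - a(1792, -667) = (235 - 1142*6**3) - 1792*(1 + 1792) = (235 - 1142*216) - 1792*1793 = (235 - 246672) - 1*3213056 = -246437 - 3213056 = -3459493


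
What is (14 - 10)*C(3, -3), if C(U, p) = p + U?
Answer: 0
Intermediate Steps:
C(U, p) = U + p
(14 - 10)*C(3, -3) = (14 - 10)*(3 - 3) = 4*0 = 0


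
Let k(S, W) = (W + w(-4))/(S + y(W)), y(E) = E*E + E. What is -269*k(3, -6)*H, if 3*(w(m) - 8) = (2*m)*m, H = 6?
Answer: -20444/33 ≈ -619.52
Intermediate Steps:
y(E) = E + E² (y(E) = E² + E = E + E²)
w(m) = 8 + 2*m²/3 (w(m) = 8 + ((2*m)*m)/3 = 8 + (2*m²)/3 = 8 + 2*m²/3)
k(S, W) = (56/3 + W)/(S + W*(1 + W)) (k(S, W) = (W + (8 + (⅔)*(-4)²))/(S + W*(1 + W)) = (W + (8 + (⅔)*16))/(S + W*(1 + W)) = (W + (8 + 32/3))/(S + W*(1 + W)) = (W + 56/3)/(S + W*(1 + W)) = (56/3 + W)/(S + W*(1 + W)))
-269*k(3, -6)*H = -269*(56/3 - 6)/(3 - 6*(1 - 6))*6 = -269*(38/3)/(3 - 6*(-5))*6 = -269*(38/3)/(3 + 30)*6 = -269*(38/3)/33*6 = -269*(1/33)*(38/3)*6 = -10222*6/99 = -269*76/33 = -20444/33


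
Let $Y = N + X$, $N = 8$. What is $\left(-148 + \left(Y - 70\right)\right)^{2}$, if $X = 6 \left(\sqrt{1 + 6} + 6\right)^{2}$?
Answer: $38592 + 6912 \sqrt{7} \approx 56879.0$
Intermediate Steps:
$X = 6 \left(6 + \sqrt{7}\right)^{2}$ ($X = 6 \left(\sqrt{7} + 6\right)^{2} = 6 \left(6 + \sqrt{7}\right)^{2} \approx 448.49$)
$Y = 266 + 72 \sqrt{7}$ ($Y = 8 + \left(258 + 72 \sqrt{7}\right) = 266 + 72 \sqrt{7} \approx 456.49$)
$\left(-148 + \left(Y - 70\right)\right)^{2} = \left(-148 + \left(\left(266 + 72 \sqrt{7}\right) - 70\right)\right)^{2} = \left(-148 + \left(196 + 72 \sqrt{7}\right)\right)^{2} = \left(48 + 72 \sqrt{7}\right)^{2}$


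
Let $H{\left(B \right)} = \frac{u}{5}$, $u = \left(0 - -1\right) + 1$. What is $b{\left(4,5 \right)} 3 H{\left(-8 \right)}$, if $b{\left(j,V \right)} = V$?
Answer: $6$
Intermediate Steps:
$u = 2$ ($u = \left(0 + 1\right) + 1 = 1 + 1 = 2$)
$H{\left(B \right)} = \frac{2}{5}$
$b{\left(4,5 \right)} 3 H{\left(-8 \right)} = 5 \cdot 3 \cdot \frac{2}{5} = 15 \cdot \frac{2}{5} = 6$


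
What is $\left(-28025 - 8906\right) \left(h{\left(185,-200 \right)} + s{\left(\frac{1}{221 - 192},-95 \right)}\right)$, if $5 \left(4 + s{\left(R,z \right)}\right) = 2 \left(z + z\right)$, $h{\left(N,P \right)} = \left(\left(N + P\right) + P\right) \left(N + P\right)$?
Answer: $-116147995$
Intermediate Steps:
$h{\left(N,P \right)} = \left(N + P\right) \left(N + 2 P\right)$ ($h{\left(N,P \right)} = \left(N + 2 P\right) \left(N + P\right) = \left(N + P\right) \left(N + 2 P\right)$)
$s{\left(R,z \right)} = -4 + \frac{4 z}{5}$ ($s{\left(R,z \right)} = -4 + \frac{2 \left(z + z\right)}{5} = -4 + \frac{2 \cdot 2 z}{5} = -4 + \frac{4 z}{5}$)
$\left(-28025 - 8906\right) \left(h{\left(185,-200 \right)} + s{\left(\frac{1}{221 - 192},-95 \right)}\right) = \left(-28025 - 8906\right) \left(\left(185^{2} + 2 \left(-200\right)^{2} + 3 \cdot 185 \left(-200\right)\right) + \left(-4 + \frac{4}{5} \left(-95\right)\right)\right) = - 36931 \left(\left(34225 + 2 \cdot 40000 - 111000\right) - 80\right) = - 36931 \left(\left(34225 + 80000 - 111000\right) - 80\right) = - 36931 \left(3225 - 80\right) = \left(-36931\right) 3145 = -116147995$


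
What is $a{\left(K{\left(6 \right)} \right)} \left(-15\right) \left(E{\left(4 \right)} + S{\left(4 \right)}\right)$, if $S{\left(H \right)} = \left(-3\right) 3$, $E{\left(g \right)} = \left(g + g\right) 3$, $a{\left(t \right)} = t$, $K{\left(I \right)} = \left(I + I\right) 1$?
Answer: $-2700$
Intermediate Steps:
$K{\left(I \right)} = 2 I$ ($K{\left(I \right)} = 2 I 1 = 2 I$)
$E{\left(g \right)} = 6 g$ ($E{\left(g \right)} = 2 g 3 = 6 g$)
$S{\left(H \right)} = -9$
$a{\left(K{\left(6 \right)} \right)} \left(-15\right) \left(E{\left(4 \right)} + S{\left(4 \right)}\right) = 2 \cdot 6 \left(-15\right) \left(6 \cdot 4 - 9\right) = 12 \left(-15\right) \left(24 - 9\right) = \left(-180\right) 15 = -2700$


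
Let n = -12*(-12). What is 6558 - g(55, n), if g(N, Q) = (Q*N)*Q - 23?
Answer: -1133899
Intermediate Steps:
n = 144
g(N, Q) = -23 + N*Q² (g(N, Q) = (N*Q)*Q - 23 = N*Q² - 23 = -23 + N*Q²)
6558 - g(55, n) = 6558 - (-23 + 55*144²) = 6558 - (-23 + 55*20736) = 6558 - (-23 + 1140480) = 6558 - 1*1140457 = 6558 - 1140457 = -1133899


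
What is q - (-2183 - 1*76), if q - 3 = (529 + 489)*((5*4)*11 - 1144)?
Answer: -938370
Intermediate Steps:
q = -940629 (q = 3 + (529 + 489)*((5*4)*11 - 1144) = 3 + 1018*(20*11 - 1144) = 3 + 1018*(220 - 1144) = 3 + 1018*(-924) = 3 - 940632 = -940629)
q - (-2183 - 1*76) = -940629 - (-2183 - 1*76) = -940629 - (-2183 - 76) = -940629 - 1*(-2259) = -940629 + 2259 = -938370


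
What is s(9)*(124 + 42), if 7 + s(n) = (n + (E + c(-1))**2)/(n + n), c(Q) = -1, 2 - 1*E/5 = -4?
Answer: 60092/9 ≈ 6676.9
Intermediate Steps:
E = 30 (E = 10 - 5*(-4) = 10 + 20 = 30)
s(n) = -7 + (841 + n)/(2*n) (s(n) = -7 + (n + (30 - 1)**2)/(n + n) = -7 + (n + 29**2)/((2*n)) = -7 + (n + 841)*(1/(2*n)) = -7 + (841 + n)*(1/(2*n)) = -7 + (841 + n)/(2*n))
s(9)*(124 + 42) = ((1/2)*(841 - 13*9)/9)*(124 + 42) = ((1/2)*(1/9)*(841 - 117))*166 = ((1/2)*(1/9)*724)*166 = (362/9)*166 = 60092/9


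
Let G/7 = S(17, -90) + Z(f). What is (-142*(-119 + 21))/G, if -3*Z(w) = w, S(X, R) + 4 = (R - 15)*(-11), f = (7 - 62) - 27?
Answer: 852/505 ≈ 1.6871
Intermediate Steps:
f = -82 (f = -55 - 27 = -82)
S(X, R) = 161 - 11*R (S(X, R) = -4 + (R - 15)*(-11) = -4 + (-15 + R)*(-11) = -4 + (165 - 11*R) = 161 - 11*R)
Z(w) = -w/3
G = 24745/3 (G = 7*((161 - 11*(-90)) - 1/3*(-82)) = 7*((161 + 990) + 82/3) = 7*(1151 + 82/3) = 7*(3535/3) = 24745/3 ≈ 8248.3)
(-142*(-119 + 21))/G = (-142*(-119 + 21))/(24745/3) = -142*(-98)*(3/24745) = 13916*(3/24745) = 852/505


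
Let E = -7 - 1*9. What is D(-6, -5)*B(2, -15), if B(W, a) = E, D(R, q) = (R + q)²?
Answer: -1936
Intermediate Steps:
E = -16 (E = -7 - 9 = -16)
B(W, a) = -16
D(-6, -5)*B(2, -15) = (-6 - 5)²*(-16) = (-11)²*(-16) = 121*(-16) = -1936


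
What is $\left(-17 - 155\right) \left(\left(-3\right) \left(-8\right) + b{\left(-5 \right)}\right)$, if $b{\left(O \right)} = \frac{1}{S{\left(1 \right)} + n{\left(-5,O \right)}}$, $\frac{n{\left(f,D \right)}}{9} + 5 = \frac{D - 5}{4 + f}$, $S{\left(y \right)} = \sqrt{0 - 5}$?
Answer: $\frac{172 \left(- 24 \sqrt{5} + 1081 i\right)}{\sqrt{5} - 45 i} \approx -4131.8 + 0.18946 i$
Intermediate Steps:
$S{\left(y \right)} = i \sqrt{5}$ ($S{\left(y \right)} = \sqrt{-5} = i \sqrt{5}$)
$n{\left(f,D \right)} = -45 + \frac{9 \left(-5 + D\right)}{4 + f}$ ($n{\left(f,D \right)} = -45 + 9 \frac{D - 5}{4 + f} = -45 + 9 \frac{-5 + D}{4 + f} = -45 + \frac{9 \left(-5 + D\right)}{4 + f}$)
$b{\left(O \right)} = \frac{1}{- 9 O + i \sqrt{5}}$ ($b{\left(O \right)} = \frac{1}{i \sqrt{5} + \frac{9 \left(-25 + O - -25\right)}{4 - 5}} = \frac{1}{i \sqrt{5} + \frac{9 \left(-25 + O + 25\right)}{-1}} = \frac{1}{i \sqrt{5} + 9 \left(-1\right) O} = \frac{1}{i \sqrt{5} - 9 O} = \frac{1}{- 9 O + i \sqrt{5}}$)
$\left(-17 - 155\right) \left(\left(-3\right) \left(-8\right) + b{\left(-5 \right)}\right) = \left(-17 - 155\right) \left(\left(-3\right) \left(-8\right) + \frac{1}{\left(-9\right) \left(-5\right) + i \sqrt{5}}\right) = - 172 \left(24 + \frac{1}{45 + i \sqrt{5}}\right) = -4128 - \frac{172}{45 + i \sqrt{5}}$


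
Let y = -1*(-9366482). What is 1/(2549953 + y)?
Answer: 1/11916435 ≈ 8.3918e-8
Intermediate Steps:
y = 9366482
1/(2549953 + y) = 1/(2549953 + 9366482) = 1/11916435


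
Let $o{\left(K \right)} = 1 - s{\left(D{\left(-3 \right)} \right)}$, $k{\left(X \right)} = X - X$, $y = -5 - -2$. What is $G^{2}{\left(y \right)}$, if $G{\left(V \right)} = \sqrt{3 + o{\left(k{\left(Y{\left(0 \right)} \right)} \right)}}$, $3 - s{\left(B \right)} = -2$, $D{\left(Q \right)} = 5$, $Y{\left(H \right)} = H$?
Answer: $-1$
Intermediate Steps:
$y = -3$ ($y = -5 + 2 = -3$)
$s{\left(B \right)} = 5$ ($s{\left(B \right)} = 3 - -2 = 3 + 2 = 5$)
$k{\left(X \right)} = 0$
$o{\left(K \right)} = -4$ ($o{\left(K \right)} = 1 - 5 = -4$)
$G{\left(V \right)} = i$ ($G{\left(V \right)} = \sqrt{3 - 4} = \sqrt{-1} = i$)
$G^{2}{\left(y \right)} = i^{2} = -1$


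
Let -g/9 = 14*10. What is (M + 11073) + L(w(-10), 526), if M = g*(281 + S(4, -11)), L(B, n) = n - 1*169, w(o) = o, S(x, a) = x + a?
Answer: -333810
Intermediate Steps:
S(x, a) = a + x
L(B, n) = -169 + n (L(B, n) = n - 169 = -169 + n)
g = -1260 (g = -126*10 = -9*140 = -1260)
M = -345240 (M = -1260*(281 + (-11 + 4)) = -1260*(281 - 7) = -1260*274 = -345240)
(M + 11073) + L(w(-10), 526) = (-345240 + 11073) + (-169 + 526) = -334167 + 357 = -333810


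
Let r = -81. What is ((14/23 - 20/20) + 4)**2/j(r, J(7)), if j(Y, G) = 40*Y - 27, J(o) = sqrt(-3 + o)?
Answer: -6889/1728243 ≈ -0.0039861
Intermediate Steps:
j(Y, G) = -27 + 40*Y
((14/23 - 20/20) + 4)**2/j(r, J(7)) = ((14/23 - 20/20) + 4)**2/(-27 + 40*(-81)) = ((14*(1/23) - 20*1/20) + 4)**2/(-27 - 3240) = ((14/23 - 1) + 4)**2/(-3267) = (-9/23 + 4)**2*(-1/3267) = (83/23)**2*(-1/3267) = (6889/529)*(-1/3267) = -6889/1728243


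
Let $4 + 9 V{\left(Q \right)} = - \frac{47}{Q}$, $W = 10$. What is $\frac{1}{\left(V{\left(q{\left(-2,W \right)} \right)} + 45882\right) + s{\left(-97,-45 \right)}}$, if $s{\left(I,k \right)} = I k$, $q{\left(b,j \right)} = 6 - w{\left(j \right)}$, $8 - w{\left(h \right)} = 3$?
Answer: $\frac{3}{150724} \approx 1.9904 \cdot 10^{-5}$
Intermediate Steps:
$w{\left(h \right)} = 5$ ($w{\left(h \right)} = 8 - 3 = 5$)
$q{\left(b,j \right)} = 1$ ($q{\left(b,j \right)} = 6 - 5 = 1$)
$V{\left(Q \right)} = - \frac{4}{9} - \frac{47}{9 Q}$ ($V{\left(Q \right)} = - \frac{4}{9} + \frac{\left(-47\right) \frac{1}{Q}}{9} = - \frac{4}{9} - \frac{47}{9 Q}$)
$\frac{1}{\left(V{\left(q{\left(-2,W \right)} \right)} + 45882\right) + s{\left(-97,-45 \right)}} = \frac{1}{\left(\frac{-47 - 4}{9 \cdot 1} + 45882\right) - -4365} = \frac{1}{\left(\frac{1}{9} \cdot 1 \left(-47 - 4\right) + 45882\right) + 4365} = \frac{1}{\left(\frac{1}{9} \cdot 1 \left(-51\right) + 45882\right) + 4365} = \frac{1}{\left(- \frac{17}{3} + 45882\right) + 4365} = \frac{1}{\frac{137629}{3} + 4365} = \frac{1}{\frac{150724}{3}} = \frac{3}{150724}$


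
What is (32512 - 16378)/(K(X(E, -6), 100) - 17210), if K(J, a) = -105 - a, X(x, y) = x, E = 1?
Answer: -5378/5805 ≈ -0.92644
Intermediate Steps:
(32512 - 16378)/(K(X(E, -6), 100) - 17210) = (32512 - 16378)/((-105 - 1*100) - 17210) = 16134/((-105 - 100) - 17210) = 16134/(-205 - 17210) = 16134/(-17415) = 16134*(-1/17415) = -5378/5805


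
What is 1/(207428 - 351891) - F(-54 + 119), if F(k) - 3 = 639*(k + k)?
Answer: -12000974800/144463 ≈ -83073.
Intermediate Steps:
F(k) = 3 + 1278*k (F(k) = 3 + 639*(k + k) = 3 + 639*(2*k) = 3 + 1278*k)
1/(207428 - 351891) - F(-54 + 119) = 1/(207428 - 351891) - (3 + 1278*(-54 + 119)) = 1/(-144463) - (3 + 1278*65) = -1/144463 - (3 + 83070) = -1/144463 - 1*83073 = -1/144463 - 83073 = -12000974800/144463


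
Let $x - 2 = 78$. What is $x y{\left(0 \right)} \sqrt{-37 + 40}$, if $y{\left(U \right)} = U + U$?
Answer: $0$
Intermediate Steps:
$x = 80$ ($x = 2 + 78 = 80$)
$y{\left(U \right)} = 2 U$
$x y{\left(0 \right)} \sqrt{-37 + 40} = 80 \cdot 2 \cdot 0 \sqrt{-37 + 40} = 80 \cdot 0 \sqrt{3} = 0 \sqrt{3} = 0$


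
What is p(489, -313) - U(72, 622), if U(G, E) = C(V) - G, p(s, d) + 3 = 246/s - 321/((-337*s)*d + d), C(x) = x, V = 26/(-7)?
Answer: 4309035725475/58852661336 ≈ 73.217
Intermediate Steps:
V = -26/7 (V = 26*(-1/7) = -26/7 ≈ -3.7143)
p(s, d) = -3 - 321/(d - 337*d*s) + 246/s (p(s, d) = -3 + (246/s - 321/((-337*s)*d + d)) = -3 + (246/s - 321/(-337*d*s + d)) = -3 + (246/s - 321/(d - 337*d*s)) = -3 + (-321/(d - 337*d*s) + 246/s) = -3 - 321/(d - 337*d*s) + 246/s)
U(G, E) = -26/7 - G
p(489, -313) - U(72, 622) = 3*(-82*(-313) + 107*489 - 337*(-313)*489**2 + 27635*(-313)*489)/(-313*489*(-1 + 337*489)) - (-26/7 - 1*72) = 3*(-1/313)*(1/489)*(25666 + 52323 - 337*(-313)*239121 - 4229730195)/(-1 + 164793) - (-26/7 - 72) = 3*(-1/313)*(1/489)*(25666 + 52323 + 25222722201 - 4229730195)/164792 - 1*(-530/7) = 3*(-1/313)*(1/489)*(1/164792)*20993069995 + 530/7 = -20993069995/8407523048 + 530/7 = 4309035725475/58852661336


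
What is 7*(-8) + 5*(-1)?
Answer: -61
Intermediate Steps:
7*(-8) + 5*(-1) = -56 - 5 = -61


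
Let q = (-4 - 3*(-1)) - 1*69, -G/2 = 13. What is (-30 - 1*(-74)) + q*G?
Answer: 1864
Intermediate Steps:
G = -26 (G = -2*13 = -26)
q = -70 (q = (-4 + 3) - 69 = -1 - 69 = -70)
(-30 - 1*(-74)) + q*G = (-30 - 1*(-74)) - 70*(-26) = (-30 + 74) + 1820 = 44 + 1820 = 1864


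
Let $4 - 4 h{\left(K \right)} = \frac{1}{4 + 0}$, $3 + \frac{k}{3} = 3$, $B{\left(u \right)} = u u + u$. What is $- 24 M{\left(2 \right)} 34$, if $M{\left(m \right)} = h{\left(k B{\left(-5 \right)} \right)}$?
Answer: $-765$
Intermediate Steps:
$B{\left(u \right)} = u + u^{2}$ ($B{\left(u \right)} = u^{2} + u = u + u^{2}$)
$k = 0$ ($k = -9 + 3 \cdot 3 = -9 + 9 = 0$)
$h{\left(K \right)} = \frac{15}{16}$ ($h{\left(K \right)} = 1 - \frac{1}{4 \left(4 + 0\right)} = 1 - \frac{1}{4 \cdot 4} = 1 - \frac{1}{16} = \frac{15}{16}$)
$M{\left(m \right)} = \frac{15}{16}$
$- 24 M{\left(2 \right)} 34 = \left(-24\right) \frac{15}{16} \cdot 34 = \left(- \frac{45}{2}\right) 34 = -765$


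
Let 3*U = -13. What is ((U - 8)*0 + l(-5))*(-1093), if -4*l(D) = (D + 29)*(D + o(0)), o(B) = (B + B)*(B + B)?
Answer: -32790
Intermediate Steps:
o(B) = 4*B² (o(B) = (2*B)*(2*B) = 4*B²)
U = -13/3 (U = (⅓)*(-13) = -13/3 ≈ -4.3333)
l(D) = -D*(29 + D)/4 (l(D) = -(D + 29)*(D + 4*0²)/4 = -(29 + D)*(D + 4*0)/4 = -(29 + D)*(D + 0)/4 = -(29 + D)*D/4 = -D*(29 + D)/4)
((U - 8)*0 + l(-5))*(-1093) = ((-13/3 - 8)*0 + (¼)*(-5)*(-29 - 1*(-5)))*(-1093) = (-37/3*0 + (¼)*(-5)*(-29 + 5))*(-1093) = (0 + (¼)*(-5)*(-24))*(-1093) = (0 + 30)*(-1093) = 30*(-1093) = -32790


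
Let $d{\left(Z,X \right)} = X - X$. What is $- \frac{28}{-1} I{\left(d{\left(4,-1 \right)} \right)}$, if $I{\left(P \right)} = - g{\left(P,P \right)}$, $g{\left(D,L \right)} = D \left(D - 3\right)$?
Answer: $0$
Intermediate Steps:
$d{\left(Z,X \right)} = 0$
$g{\left(D,L \right)} = D \left(-3 + D\right)$
$I{\left(P \right)} = - P \left(-3 + P\right)$
$- \frac{28}{-1} I{\left(d{\left(4,-1 \right)} \right)} = - \frac{28}{-1} \cdot 0 \left(3 - 0\right) = \left(-28\right) \left(-1\right) 0 \left(3 + 0\right) = 28 \cdot 0 \cdot 3 = 28 \cdot 0 = 0$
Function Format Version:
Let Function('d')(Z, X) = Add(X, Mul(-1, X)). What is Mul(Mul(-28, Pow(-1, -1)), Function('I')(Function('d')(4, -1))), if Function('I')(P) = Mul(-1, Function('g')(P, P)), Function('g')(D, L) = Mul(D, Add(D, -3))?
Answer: 0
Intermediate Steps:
Function('d')(Z, X) = 0
Function('g')(D, L) = Mul(D, Add(-3, D))
Function('I')(P) = Mul(-1, P, Add(-3, P)) (Function('I')(P) = Mul(-1, Mul(P, Add(-3, P))) = Mul(-1, P, Add(-3, P)))
Mul(Mul(-28, Pow(-1, -1)), Function('I')(Function('d')(4, -1))) = Mul(Mul(-28, Pow(-1, -1)), Mul(0, Add(3, Mul(-1, 0)))) = Mul(Mul(-28, -1), Mul(0, Add(3, 0))) = Mul(28, Mul(0, 3)) = Mul(28, 0) = 0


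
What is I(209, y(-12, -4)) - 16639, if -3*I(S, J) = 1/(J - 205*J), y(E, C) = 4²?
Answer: -162929087/9792 ≈ -16639.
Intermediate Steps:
y(E, C) = 16
I(S, J) = 1/(612*J) (I(S, J) = -1/(3*(J - 205*J)) = -(-1/(204*J))/3 = -(-1)/(612*J) = 1/(612*J))
I(209, y(-12, -4)) - 16639 = (1/612)/16 - 16639 = (1/612)*(1/16) - 16639 = 1/9792 - 16639 = -162929087/9792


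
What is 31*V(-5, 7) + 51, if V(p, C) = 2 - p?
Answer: 268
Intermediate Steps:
31*V(-5, 7) + 51 = 31*(2 - 1*(-5)) + 51 = 31*(2 + 5) + 51 = 31*7 + 51 = 217 + 51 = 268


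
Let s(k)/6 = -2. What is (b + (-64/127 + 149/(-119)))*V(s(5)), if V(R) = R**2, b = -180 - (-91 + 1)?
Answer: -199686096/15113 ≈ -13213.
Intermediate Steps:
s(k) = -12 (s(k) = 6*(-2) = -12)
b = -90 (b = -180 - 1*(-90) = -180 + 90 = -90)
(b + (-64/127 + 149/(-119)))*V(s(5)) = (-90 + (-64/127 + 149/(-119)))*(-12)**2 = (-90 + (-64*1/127 + 149*(-1/119)))*144 = (-90 + (-64/127 - 149/119))*144 = (-90 - 26539/15113)*144 = -1386709/15113*144 = -199686096/15113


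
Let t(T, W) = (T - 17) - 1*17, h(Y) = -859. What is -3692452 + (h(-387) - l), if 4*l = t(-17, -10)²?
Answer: -14775845/4 ≈ -3.6940e+6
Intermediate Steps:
t(T, W) = -34 + T (t(T, W) = (-17 + T) - 17 = -34 + T)
l = 2601/4 (l = (-34 - 17)²/4 = (¼)*(-51)² = (¼)*2601 = 2601/4 ≈ 650.25)
-3692452 + (h(-387) - l) = -3692452 + (-859 - 1*2601/4) = -3692452 + (-859 - 2601/4) = -3692452 - 6037/4 = -14775845/4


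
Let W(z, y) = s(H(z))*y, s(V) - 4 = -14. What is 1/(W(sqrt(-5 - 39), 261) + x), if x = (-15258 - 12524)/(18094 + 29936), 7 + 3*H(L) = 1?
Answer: -24015/62693041 ≈ -0.00038306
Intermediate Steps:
H(L) = -2 (H(L) = -7/3 + (1/3)*1 = -7/3 + 1/3 = -2)
s(V) = -10 (s(V) = 4 - 14 = -10)
W(z, y) = -10*y
x = -13891/24015 (x = -27782/48030 = -27782*1/48030 = -13891/24015 ≈ -0.57843)
1/(W(sqrt(-5 - 39), 261) + x) = 1/(-10*261 - 13891/24015) = 1/(-2610 - 13891/24015) = 1/(-62693041/24015) = -24015/62693041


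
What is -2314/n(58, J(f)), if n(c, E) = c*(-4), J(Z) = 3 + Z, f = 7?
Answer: 1157/116 ≈ 9.9741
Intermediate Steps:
n(c, E) = -4*c
-2314/n(58, J(f)) = -2314/((-4*58)) = -2314/(-232) = -2314*(-1/232) = 1157/116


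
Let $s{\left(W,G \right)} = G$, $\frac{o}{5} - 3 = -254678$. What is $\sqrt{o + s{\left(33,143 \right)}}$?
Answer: $4 i \sqrt{79577} \approx 1128.4 i$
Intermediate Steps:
$o = -1273375$ ($o = 15 + 5 \left(-254678\right) = 15 - 1273390 = -1273375$)
$\sqrt{o + s{\left(33,143 \right)}} = \sqrt{-1273375 + 143} = \sqrt{-1273232} = 4 i \sqrt{79577}$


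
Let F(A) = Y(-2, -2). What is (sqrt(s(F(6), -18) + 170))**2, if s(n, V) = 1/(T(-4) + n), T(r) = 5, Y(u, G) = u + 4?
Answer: 1191/7 ≈ 170.14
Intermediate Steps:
Y(u, G) = 4 + u
F(A) = 2 (F(A) = 4 - 2 = 2)
s(n, V) = 1/(5 + n)
(sqrt(s(F(6), -18) + 170))**2 = (sqrt(1/(5 + 2) + 170))**2 = (sqrt(1/7 + 170))**2 = (sqrt(1191/7))**2 = (sqrt(8337)/7)**2 = 1191/7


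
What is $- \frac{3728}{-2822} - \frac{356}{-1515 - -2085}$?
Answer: $\frac{280082}{402135} \approx 0.69649$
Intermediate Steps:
$- \frac{3728}{-2822} - \frac{356}{-1515 - -2085} = \left(-3728\right) \left(- \frac{1}{2822}\right) - \frac{356}{-1515 + 2085} = \frac{1864}{1411} - \frac{356}{570} = \frac{1864}{1411} - \frac{178}{285} = \frac{280082}{402135}$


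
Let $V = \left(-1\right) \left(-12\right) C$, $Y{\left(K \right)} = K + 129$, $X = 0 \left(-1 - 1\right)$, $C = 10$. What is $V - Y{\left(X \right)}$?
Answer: $-9$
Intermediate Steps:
$X = 0$ ($X = 0 \left(-2\right) = 0$)
$Y{\left(K \right)} = 129 + K$
$V = 120$ ($V = \left(-1\right) \left(-12\right) 10 = 12 \cdot 10 = 120$)
$V - Y{\left(X \right)} = 120 - \left(129 + 0\right) = 120 - 129 = -9$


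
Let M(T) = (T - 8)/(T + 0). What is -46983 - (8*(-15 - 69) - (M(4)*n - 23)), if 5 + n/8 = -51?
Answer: -45886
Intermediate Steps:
n = -448 (n = -40 + 8*(-51) = -40 - 408 = -448)
M(T) = (-8 + T)/T
-46983 - (8*(-15 - 69) - (M(4)*n - 23)) = -46983 - (8*(-15 - 69) - (((-8 + 4)/4)*(-448) - 23)) = -46983 - (8*(-84) - (((¼)*(-4))*(-448) - 23)) = -46983 - (-672 - (-1*(-448) - 23)) = -46983 - (-672 - (448 - 23)) = -46983 - (-672 - 1*425) = -46983 - (-672 - 425) = -46983 - 1*(-1097) = -46983 + 1097 = -45886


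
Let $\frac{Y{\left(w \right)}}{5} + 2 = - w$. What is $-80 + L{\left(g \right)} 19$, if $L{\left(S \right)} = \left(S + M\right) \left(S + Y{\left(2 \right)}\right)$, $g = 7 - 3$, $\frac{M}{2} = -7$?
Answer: $2960$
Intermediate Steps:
$M = -14$ ($M = 2 \left(-7\right) = -14$)
$Y{\left(w \right)} = -10 - 5 w$ ($Y{\left(w \right)} = -10 + 5 \left(- w\right) = -10 - 5 w$)
$g = 4$
$L{\left(S \right)} = \left(-20 + S\right) \left(-14 + S\right)$ ($L{\left(S \right)} = \left(S - 14\right) \left(S - 20\right) = \left(-14 + S\right) \left(S - 20\right) = \left(-14 + S\right) \left(-20 + S\right) = \left(-20 + S\right) \left(-14 + S\right)$)
$-80 + L{\left(g \right)} 19 = -80 + \left(280 + 4^{2} - 136\right) 19 = -80 + \left(280 + 16 - 136\right) 19 = -80 + 160 \cdot 19 = -80 + 3040 = 2960$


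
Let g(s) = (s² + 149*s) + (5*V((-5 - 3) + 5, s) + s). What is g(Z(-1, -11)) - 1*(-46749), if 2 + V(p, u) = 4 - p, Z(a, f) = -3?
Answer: 46333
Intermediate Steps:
V(p, u) = 2 - p (V(p, u) = -2 + (4 - p) = 2 - p)
g(s) = 25 + s² + 150*s (g(s) = (s² + 149*s) + (5*(2 - ((-5 - 3) + 5)) + s) = (s² + 149*s) + (5*(2 - (-8 + 5)) + s) = (s² + 149*s) + (5*(2 - 1*(-3)) + s) = (s² + 149*s) + (5*(2 + 3) + s) = (s² + 149*s) + (5*5 + s) = (s² + 149*s) + (25 + s) = 25 + s² + 150*s)
g(Z(-1, -11)) - 1*(-46749) = (25 + (-3)² + 150*(-3)) - 1*(-46749) = (25 + 9 - 450) + 46749 = -416 + 46749 = 46333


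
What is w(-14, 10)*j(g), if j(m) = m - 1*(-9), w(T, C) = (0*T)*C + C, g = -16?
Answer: -70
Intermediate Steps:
w(T, C) = C (w(T, C) = 0*C + C = 0 + C = C)
j(m) = 9 + m (j(m) = m + 9 = 9 + m)
w(-14, 10)*j(g) = 10*(9 - 16) = 10*(-7) = -70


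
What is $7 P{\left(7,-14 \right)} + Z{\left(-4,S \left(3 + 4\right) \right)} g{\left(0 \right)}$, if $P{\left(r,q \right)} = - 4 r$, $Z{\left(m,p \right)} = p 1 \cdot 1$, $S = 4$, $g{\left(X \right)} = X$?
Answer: $-196$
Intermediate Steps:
$Z{\left(m,p \right)} = p$ ($Z{\left(m,p \right)} = p 1 = p$)
$7 P{\left(7,-14 \right)} + Z{\left(-4,S \left(3 + 4\right) \right)} g{\left(0 \right)} = 7 \left(\left(-4\right) 7\right) + 4 \left(3 + 4\right) 0 = 7 \left(-28\right) + 4 \cdot 7 \cdot 0 = -196 + 28 \cdot 0 = -196 + 0 = -196$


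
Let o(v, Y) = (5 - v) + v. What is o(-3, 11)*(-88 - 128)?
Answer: -1080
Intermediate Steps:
o(v, Y) = 5
o(-3, 11)*(-88 - 128) = 5*(-88 - 128) = 5*(-216) = -1080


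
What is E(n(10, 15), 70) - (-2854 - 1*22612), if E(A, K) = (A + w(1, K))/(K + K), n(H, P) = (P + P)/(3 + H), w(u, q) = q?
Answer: 2317453/91 ≈ 25467.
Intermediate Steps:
n(H, P) = 2*P/(3 + H) (n(H, P) = (2*P)/(3 + H) = 2*P/(3 + H))
E(A, K) = (A + K)/(2*K) (E(A, K) = (A + K)/(K + K) = (A + K)/((2*K)) = (A + K)*(1/(2*K)) = (A + K)/(2*K))
E(n(10, 15), 70) - (-2854 - 1*22612) = (½)*(2*15/(3 + 10) + 70)/70 - (-2854 - 1*22612) = (½)*(1/70)*(2*15/13 + 70) - (-2854 - 22612) = (½)*(1/70)*(2*15*(1/13) + 70) - 1*(-25466) = (½)*(1/70)*(30/13 + 70) + 25466 = (½)*(1/70)*(940/13) + 25466 = 47/91 + 25466 = 2317453/91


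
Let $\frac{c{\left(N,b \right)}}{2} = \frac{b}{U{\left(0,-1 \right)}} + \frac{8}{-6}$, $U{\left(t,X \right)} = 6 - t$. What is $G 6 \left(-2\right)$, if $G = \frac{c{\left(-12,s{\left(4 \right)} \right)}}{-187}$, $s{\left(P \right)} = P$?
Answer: $- \frac{16}{187} \approx -0.085562$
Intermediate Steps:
$c{\left(N,b \right)} = - \frac{8}{3} + \frac{b}{3}$ ($c{\left(N,b \right)} = 2 \left(\frac{b}{6 - 0} + \frac{8}{-6}\right) = 2 \left(\frac{b}{6 + 0} + 8 \left(- \frac{1}{6}\right)\right) = 2 \left(\frac{b}{6} - \frac{4}{3}\right) = 2 \left(- \frac{4}{3} + \frac{b}{6}\right) = - \frac{8}{3} + \frac{b}{3}$)
$G = \frac{4}{561}$ ($G = \frac{- \frac{8}{3} + \frac{1}{3} \cdot 4}{-187} = \left(- \frac{8}{3} + \frac{4}{3}\right) \left(- \frac{1}{187}\right) = \left(- \frac{4}{3}\right) \left(- \frac{1}{187}\right) = \frac{4}{561} \approx 0.0071301$)
$G 6 \left(-2\right) = \frac{4}{561} \cdot 6 \left(-2\right) = \frac{8}{187} \left(-2\right) = - \frac{16}{187}$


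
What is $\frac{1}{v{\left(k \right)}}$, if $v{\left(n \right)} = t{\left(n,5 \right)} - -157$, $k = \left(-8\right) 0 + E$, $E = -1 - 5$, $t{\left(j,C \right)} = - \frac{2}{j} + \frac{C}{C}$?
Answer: $\frac{3}{475} \approx 0.0063158$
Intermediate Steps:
$t{\left(j,C \right)} = 1 - \frac{2}{j}$ ($t{\left(j,C \right)} = - \frac{2}{j} + 1 = 1 - \frac{2}{j}$)
$E = -6$ ($E = -1 - 5 = -6$)
$k = -6$ ($k = \left(-8\right) 0 - 6 = 0 - 6 = -6$)
$v{\left(n \right)} = 157 + \frac{-2 + n}{n}$ ($v{\left(n \right)} = \frac{-2 + n}{n} - -157 = \frac{-2 + n}{n} + 157 = 157 + \frac{-2 + n}{n}$)
$\frac{1}{v{\left(k \right)}} = \frac{1}{158 - \frac{2}{-6}} = \frac{1}{158 - - \frac{1}{3}} = \frac{1}{158 + \frac{1}{3}} = \frac{1}{\frac{475}{3}} = \frac{3}{475}$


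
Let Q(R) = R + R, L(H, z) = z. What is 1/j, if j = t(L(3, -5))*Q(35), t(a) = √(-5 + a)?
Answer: -I*√10/700 ≈ -0.0045175*I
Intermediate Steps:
Q(R) = 2*R
j = 70*I*√10 (j = √(-5 - 5)*(2*35) = √(-10)*70 = (I*√10)*70 = 70*I*√10 ≈ 221.36*I)
1/j = 1/(70*I*√10) = -I*√10/700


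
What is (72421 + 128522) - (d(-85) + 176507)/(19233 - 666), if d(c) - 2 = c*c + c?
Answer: 3730725032/18567 ≈ 2.0093e+5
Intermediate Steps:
d(c) = 2 + c + c² (d(c) = 2 + (c*c + c) = 2 + (c² + c) = 2 + (c + c²) = 2 + c + c²)
(72421 + 128522) - (d(-85) + 176507)/(19233 - 666) = (72421 + 128522) - ((2 - 85 + (-85)²) + 176507)/(19233 - 666) = 200943 - ((2 - 85 + 7225) + 176507)/18567 = 200943 - (7142 + 176507)/18567 = 200943 - 183649/18567 = 3730725032/18567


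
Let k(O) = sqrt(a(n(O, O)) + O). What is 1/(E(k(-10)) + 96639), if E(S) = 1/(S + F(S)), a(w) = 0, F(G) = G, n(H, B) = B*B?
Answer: 3865560/373563852841 + 2*I*sqrt(10)/373563852841 ≈ 1.0348e-5 + 1.693e-11*I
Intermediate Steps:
n(H, B) = B**2
k(O) = sqrt(O) (k(O) = sqrt(0 + O) = sqrt(O))
E(S) = 1/(2*S) (E(S) = 1/(S + S) = 1/(2*S))
1/(E(k(-10)) + 96639) = 1/(1/(2*(sqrt(-10))) + 96639) = 1/(1/(2*((I*sqrt(10)))) + 96639) = 1/((-I*sqrt(10)/10)/2 + 96639) = 1/(-I*sqrt(10)/20 + 96639) = 1/(96639 - I*sqrt(10)/20)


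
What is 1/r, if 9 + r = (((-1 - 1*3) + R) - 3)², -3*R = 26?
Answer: 9/2128 ≈ 0.0042293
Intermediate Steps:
R = -26/3 (R = -⅓*26 = -26/3 ≈ -8.6667)
r = 2128/9 (r = -9 + (((-1 - 1*3) - 26/3) - 3)² = -9 + (((-1 - 3) - 26/3) - 3)² = -9 + ((-4 - 26/3) - 3)² = -9 + (-38/3 - 3)² = -9 + (-47/3)² = -9 + 2209/9 = 2128/9 ≈ 236.44)
1/r = 1/(2128/9) = 9/2128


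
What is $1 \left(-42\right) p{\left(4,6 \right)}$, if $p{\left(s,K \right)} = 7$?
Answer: $-294$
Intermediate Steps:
$1 \left(-42\right) p{\left(4,6 \right)} = 1 \left(-42\right) 7 = \left(-42\right) 7 = -294$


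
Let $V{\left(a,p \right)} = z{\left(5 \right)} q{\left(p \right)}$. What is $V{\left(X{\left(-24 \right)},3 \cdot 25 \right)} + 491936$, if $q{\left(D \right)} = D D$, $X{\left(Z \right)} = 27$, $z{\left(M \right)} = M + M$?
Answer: $548186$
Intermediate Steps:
$z{\left(M \right)} = 2 M$
$q{\left(D \right)} = D^{2}$
$V{\left(a,p \right)} = 10 p^{2}$ ($V{\left(a,p \right)} = 2 \cdot 5 p^{2} = 10 p^{2}$)
$V{\left(X{\left(-24 \right)},3 \cdot 25 \right)} + 491936 = 10 \left(3 \cdot 25\right)^{2} + 491936 = 10 \cdot 75^{2} + 491936 = 10 \cdot 5625 + 491936 = 56250 + 491936 = 548186$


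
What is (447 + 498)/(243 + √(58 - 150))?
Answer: 229635/59141 - 1890*I*√23/59141 ≈ 3.8828 - 0.15326*I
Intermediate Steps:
(447 + 498)/(243 + √(58 - 150)) = 945/(243 + √(-92)) = 945/(243 + 2*I*√23)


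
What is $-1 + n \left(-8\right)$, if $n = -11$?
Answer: $87$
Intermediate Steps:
$-1 + n \left(-8\right) = -1 - -88 = -1 + 88 = 87$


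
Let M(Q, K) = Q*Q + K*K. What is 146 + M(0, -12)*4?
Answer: 722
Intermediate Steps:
M(Q, K) = K² + Q² (M(Q, K) = Q² + K² = K² + Q²)
146 + M(0, -12)*4 = 146 + ((-12)² + 0²)*4 = 146 + (144 + 0)*4 = 146 + 144*4 = 146 + 576 = 722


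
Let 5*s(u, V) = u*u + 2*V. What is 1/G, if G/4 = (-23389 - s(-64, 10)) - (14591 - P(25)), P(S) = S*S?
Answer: -5/763564 ≈ -6.5482e-6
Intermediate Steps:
s(u, V) = u²/5 + 2*V/5 (s(u, V) = (u*u + 2*V)/5 = (u² + 2*V)/5 = u²/5 + 2*V/5)
P(S) = S²
G = -763564/5 (G = 4*((-23389 - ((⅕)*(-64)² + (⅖)*10)) - (14591 - 1*25²)) = 4*((-23389 - ((⅕)*4096 + 4)) - (14591 - 1*625)) = 4*((-23389 - (4096/5 + 4)) - (14591 - 625)) = 4*((-23389 - 1*4116/5) - 1*13966) = 4*((-23389 - 4116/5) - 13966) = 4*(-121061/5 - 13966) = 4*(-190891/5) = -763564/5 ≈ -1.5271e+5)
1/G = 1/(-763564/5) = -5/763564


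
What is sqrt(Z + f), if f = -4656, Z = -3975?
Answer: 3*I*sqrt(959) ≈ 92.903*I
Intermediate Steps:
sqrt(Z + f) = sqrt(-3975 - 4656) = sqrt(-8631) = 3*I*sqrt(959)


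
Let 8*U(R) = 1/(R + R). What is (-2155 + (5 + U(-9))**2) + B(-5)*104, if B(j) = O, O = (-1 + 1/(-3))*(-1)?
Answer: -41293727/20736 ≈ -1991.4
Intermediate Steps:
U(R) = 1/(16*R) (U(R) = 1/(8*(R + R)) = 1/(8*((2*R))) = (1/(2*R))/8 = 1/(16*R))
O = 4/3 (O = (-1 - 1/3)*(-1) = -4/3*(-1) = 4/3 ≈ 1.3333)
B(j) = 4/3
(-2155 + (5 + U(-9))**2) + B(-5)*104 = (-2155 + (5 + (1/16)/(-9))**2) + (4/3)*104 = (-2155 + (5 + (1/16)*(-1/9))**2) + 416/3 = (-2155 + (5 - 1/144)**2) + 416/3 = (-2155 + (719/144)**2) + 416/3 = (-2155 + 516961/20736) + 416/3 = -44169119/20736 + 416/3 = -41293727/20736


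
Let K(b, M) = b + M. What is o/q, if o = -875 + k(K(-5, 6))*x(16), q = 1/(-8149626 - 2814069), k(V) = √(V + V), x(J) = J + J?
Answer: 9593233125 - 350838240*√2 ≈ 9.0971e+9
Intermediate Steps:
x(J) = 2*J
K(b, M) = M + b
k(V) = √2*√V (k(V) = √(2*V) = √2*√V)
q = -1/10963695 (q = 1/(-10963695) = -1/10963695 ≈ -9.1210e-8)
o = -875 + 32*√2 (o = -875 + (√2*√(6 - 5))*(2*16) = -875 + (√2*√1)*32 = -875 + (√2*1)*32 = -875 + √2*32 = -875 + 32*√2 ≈ -829.75)
o/q = (-875 + 32*√2)/(-1/10963695) = (-875 + 32*√2)*(-10963695) = 9593233125 - 350838240*√2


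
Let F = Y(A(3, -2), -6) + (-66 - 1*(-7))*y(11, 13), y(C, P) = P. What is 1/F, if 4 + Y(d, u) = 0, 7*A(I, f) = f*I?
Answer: -1/771 ≈ -0.0012970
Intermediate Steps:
A(I, f) = I*f/7 (A(I, f) = (f*I)/7 = (I*f)/7 = I*f/7)
Y(d, u) = -4 (Y(d, u) = -4 + 0 = -4)
F = -771 (F = -4 + (-66 - 1*(-7))*13 = -4 + (-66 + 7)*13 = -4 - 59*13 = -4 - 767 = -771)
1/F = 1/(-771) = -1/771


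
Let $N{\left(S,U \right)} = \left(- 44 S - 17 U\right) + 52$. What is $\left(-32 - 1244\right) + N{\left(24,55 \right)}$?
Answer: $-3215$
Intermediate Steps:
$N{\left(S,U \right)} = 52 - 44 S - 17 U$
$\left(-32 - 1244\right) + N{\left(24,55 \right)} = \left(-32 - 1244\right) - 1939 = -1276 - 1939 = -3215$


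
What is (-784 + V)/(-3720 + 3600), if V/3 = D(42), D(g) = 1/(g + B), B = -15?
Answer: 1411/216 ≈ 6.5324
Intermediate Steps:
D(g) = 1/(-15 + g) (D(g) = 1/(g - 15) = 1/(-15 + g))
V = ⅑ (V = 3/(-15 + 42) = 3/27 = 3*(1/27) = ⅑ ≈ 0.11111)
(-784 + V)/(-3720 + 3600) = (-784 + ⅑)/(-3720 + 3600) = -7055/9/(-120) = -7055/9*(-1/120) = 1411/216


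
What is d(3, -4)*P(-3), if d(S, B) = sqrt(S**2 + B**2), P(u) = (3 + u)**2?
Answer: 0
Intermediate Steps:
d(S, B) = sqrt(B**2 + S**2)
d(3, -4)*P(-3) = sqrt((-4)**2 + 3**2)*(3 - 3)**2 = sqrt(16 + 9)*0**2 = sqrt(25)*0 = 5*0 = 0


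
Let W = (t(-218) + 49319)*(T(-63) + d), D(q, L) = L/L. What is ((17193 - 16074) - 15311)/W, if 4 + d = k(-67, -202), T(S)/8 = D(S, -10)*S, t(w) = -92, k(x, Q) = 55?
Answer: 14192/22299831 ≈ 0.00063642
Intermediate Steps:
D(q, L) = 1
T(S) = 8*S (T(S) = 8*(1*S) = 8*S)
d = 51 (d = -4 + 55 = 51)
W = -22299831 (W = (-92 + 49319)*(8*(-63) + 51) = 49227*(-504 + 51) = 49227*(-453) = -22299831)
((17193 - 16074) - 15311)/W = ((17193 - 16074) - 15311)/(-22299831) = (1119 - 15311)*(-1/22299831) = -14192*(-1/22299831) = 14192/22299831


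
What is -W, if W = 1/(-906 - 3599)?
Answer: 1/4505 ≈ 0.00022198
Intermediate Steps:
W = -1/4505 (W = 1/(-4505) = -1/4505 ≈ -0.00022198)
-W = -1*(-1/4505) = 1/4505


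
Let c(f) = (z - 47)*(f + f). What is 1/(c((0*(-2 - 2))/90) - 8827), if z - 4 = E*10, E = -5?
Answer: -1/8827 ≈ -0.00011329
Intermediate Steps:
z = -46 (z = 4 - 5*10 = 4 - 50 = -46)
c(f) = -186*f (c(f) = (-46 - 47)*(f + f) = -186*f)
1/(c((0*(-2 - 2))/90) - 8827) = 1/(-186*0*(-2 - 2)/90 - 8827) = 1/(-186*0*(-4)/90 - 8827) = 1/(-0/90 - 8827) = 1/(-186*0 - 8827) = 1/(0 - 8827) = 1/(-8827) = -1/8827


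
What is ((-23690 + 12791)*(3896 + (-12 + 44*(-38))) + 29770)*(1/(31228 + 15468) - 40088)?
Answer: 22537162611875023/23348 ≈ 9.6527e+11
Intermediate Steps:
((-23690 + 12791)*(3896 + (-12 + 44*(-38))) + 29770)*(1/(31228 + 15468) - 40088) = (-10899*(3896 + (-12 - 1672)) + 29770)*(1/46696 - 40088) = (-10899*(3896 - 1684) + 29770)*(1/46696 - 40088) = (-10899*2212 + 29770)*(-1871949247/46696) = (-24108588 + 29770)*(-1871949247/46696) = -24078818*(-1871949247/46696) = 22537162611875023/23348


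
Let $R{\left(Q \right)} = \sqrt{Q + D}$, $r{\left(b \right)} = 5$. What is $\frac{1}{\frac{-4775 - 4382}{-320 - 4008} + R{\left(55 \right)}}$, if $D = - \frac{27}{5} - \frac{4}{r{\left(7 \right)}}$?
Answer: $- \frac{198157480}{4151253251} + \frac{37463168 \sqrt{305}}{4151253251} \approx 0.10987$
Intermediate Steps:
$D = - \frac{31}{5}$ ($D = - \frac{27}{5} - \frac{4}{5} = - \frac{31}{5} \approx -6.2$)
$R{\left(Q \right)} = \sqrt{- \frac{31}{5} + Q}$ ($R{\left(Q \right)} = \sqrt{Q - \frac{31}{5}} = \sqrt{- \frac{31}{5} + Q}$)
$\frac{1}{\frac{-4775 - 4382}{-320 - 4008} + R{\left(55 \right)}} = \frac{1}{\frac{-4775 - 4382}{-320 - 4008} + \frac{\sqrt{-155 + 25 \cdot 55}}{5}} = \frac{1}{- \frac{9157}{-4328} + \frac{\sqrt{-155 + 1375}}{5}} = \frac{1}{\left(-9157\right) \left(- \frac{1}{4328}\right) + \frac{\sqrt{1220}}{5}} = \frac{1}{\frac{9157}{4328} + \frac{2 \sqrt{305}}{5}}$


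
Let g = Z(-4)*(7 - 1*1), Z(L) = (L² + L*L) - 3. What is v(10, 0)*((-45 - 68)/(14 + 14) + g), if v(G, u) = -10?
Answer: -23795/14 ≈ -1699.6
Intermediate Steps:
Z(L) = -3 + 2*L² (Z(L) = (L² + L²) - 3 = 2*L² - 3 = -3 + 2*L²)
g = 174 (g = (-3 + 2*(-4)²)*(7 - 1*1) = (-3 + 2*16)*(7 - 1) = (-3 + 32)*6 = 29*6 = 174)
v(10, 0)*((-45 - 68)/(14 + 14) + g) = -10*((-45 - 68)/(14 + 14) + 174) = -10*(-113/28 + 174) = -10*4759/28 = -23795/14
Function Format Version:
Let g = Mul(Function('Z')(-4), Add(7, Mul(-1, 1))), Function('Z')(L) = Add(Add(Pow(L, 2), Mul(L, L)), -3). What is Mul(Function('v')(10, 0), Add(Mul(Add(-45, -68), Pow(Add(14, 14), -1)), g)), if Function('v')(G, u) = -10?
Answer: Rational(-23795, 14) ≈ -1699.6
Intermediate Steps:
Function('Z')(L) = Add(-3, Mul(2, Pow(L, 2))) (Function('Z')(L) = Add(Add(Pow(L, 2), Pow(L, 2)), -3) = Add(Mul(2, Pow(L, 2)), -3) = Add(-3, Mul(2, Pow(L, 2))))
g = 174 (g = Mul(Add(-3, Mul(2, Pow(-4, 2))), Add(7, Mul(-1, 1))) = Mul(Add(-3, Mul(2, 16)), Add(7, -1)) = Mul(Add(-3, 32), 6) = Mul(29, 6) = 174)
Mul(Function('v')(10, 0), Add(Mul(Add(-45, -68), Pow(Add(14, 14), -1)), g)) = Mul(-10, Add(Mul(Add(-45, -68), Pow(Add(14, 14), -1)), 174)) = Mul(-10, Add(Mul(-113, Pow(28, -1)), 174)) = Mul(-10, Add(Mul(-113, Rational(1, 28)), 174)) = Mul(-10, Add(Rational(-113, 28), 174)) = Mul(-10, Rational(4759, 28)) = Rational(-23795, 14)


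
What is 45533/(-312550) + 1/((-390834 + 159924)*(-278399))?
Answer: -146354702700721/1004615604813975 ≈ -0.14568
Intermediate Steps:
45533/(-312550) + 1/((-390834 + 159924)*(-278399)) = 45533*(-1/312550) - 1/278399/(-230910) = -45533/312550 - 1/230910*(-1/278399) = -45533/312550 + 1/64285113090 = -146354702700721/1004615604813975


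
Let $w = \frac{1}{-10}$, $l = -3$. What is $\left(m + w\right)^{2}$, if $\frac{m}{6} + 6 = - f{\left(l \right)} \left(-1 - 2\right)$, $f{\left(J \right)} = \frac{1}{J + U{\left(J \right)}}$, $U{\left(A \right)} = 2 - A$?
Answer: $\frac{73441}{100} \approx 734.41$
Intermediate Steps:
$f{\left(J \right)} = \frac{1}{2}$ ($f{\left(J \right)} = \frac{1}{J - \left(-2 + J\right)} = \frac{1}{2}$)
$w = - \frac{1}{10} \approx -0.1$
$m = -27$ ($m = -36 + 6 \left(- \frac{-1 - 2}{2}\right) = -36 + 6 \left(- \frac{-3}{2}\right) = -36 + 6 \left(\left(-1\right) \left(- \frac{3}{2}\right)\right) = -36 + 6 \cdot \frac{3}{2} = -36 + 9 = -27$)
$\left(m + w\right)^{2} = \left(-27 - \frac{1}{10}\right)^{2} = \left(- \frac{271}{10}\right)^{2} = \frac{73441}{100}$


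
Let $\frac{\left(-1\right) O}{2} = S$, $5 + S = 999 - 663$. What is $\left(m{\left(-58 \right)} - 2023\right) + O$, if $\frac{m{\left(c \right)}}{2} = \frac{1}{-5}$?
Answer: $- \frac{13427}{5} \approx -2685.4$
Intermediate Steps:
$S = 331$ ($S = -5 + \left(999 - 663\right) = -5 + 336 = 331$)
$O = -662$ ($O = \left(-2\right) 331 = -662$)
$m{\left(c \right)} = - \frac{2}{5}$ ($m{\left(c \right)} = \frac{2}{-5} = 2 \left(- \frac{1}{5}\right) = - \frac{2}{5}$)
$\left(m{\left(-58 \right)} - 2023\right) + O = \left(- \frac{2}{5} - 2023\right) - 662 = - \frac{10117}{5} - 662 = - \frac{13427}{5}$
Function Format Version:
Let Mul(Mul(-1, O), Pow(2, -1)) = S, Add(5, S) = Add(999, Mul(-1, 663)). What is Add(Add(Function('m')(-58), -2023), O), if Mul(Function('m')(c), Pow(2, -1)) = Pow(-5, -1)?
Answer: Rational(-13427, 5) ≈ -2685.4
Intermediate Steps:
S = 331 (S = Add(-5, Add(999, Mul(-1, 663))) = Add(-5, Add(999, -663)) = Add(-5, 336) = 331)
O = -662 (O = Mul(-2, 331) = -662)
Function('m')(c) = Rational(-2, 5) (Function('m')(c) = Mul(2, Pow(-5, -1)) = Mul(2, Rational(-1, 5)) = Rational(-2, 5))
Add(Add(Function('m')(-58), -2023), O) = Add(Add(Rational(-2, 5), -2023), -662) = Add(Rational(-10117, 5), -662) = Rational(-13427, 5)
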